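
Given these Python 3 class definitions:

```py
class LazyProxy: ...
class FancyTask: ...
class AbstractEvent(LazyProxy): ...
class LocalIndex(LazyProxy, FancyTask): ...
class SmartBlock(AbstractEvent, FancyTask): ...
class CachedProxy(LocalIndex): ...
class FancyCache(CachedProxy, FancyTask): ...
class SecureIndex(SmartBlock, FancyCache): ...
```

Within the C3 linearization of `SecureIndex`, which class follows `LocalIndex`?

LazyProxy

L[SecureIndex] = SecureIndex + merge(L[SmartBlock], L[FancyCache], [SmartBlock FancyCache])
  take SmartBlock:  [SmartBlock AbstractEvent LazyProxy FancyTask object] + [FancyCache CachedProxy LocalIndex LazyProxy FancyTask object] + [SmartBlock FancyCache]
  take AbstractEvent:  [AbstractEvent LazyProxy FancyTask object] + [FancyCache CachedProxy LocalIndex LazyProxy FancyTask object] + [FancyCache]
  take FancyCache:  [LazyProxy FancyTask object] + [FancyCache CachedProxy LocalIndex LazyProxy FancyTask object] + [FancyCache]
  take CachedProxy:  [LazyProxy FancyTask object] + [CachedProxy LocalIndex LazyProxy FancyTask object]
  take LocalIndex:  [LazyProxy FancyTask object] + [LocalIndex LazyProxy FancyTask object]
  take LazyProxy:  [LazyProxy FancyTask object] + [LazyProxy FancyTask object]
  take FancyTask:  [FancyTask object] + [FancyTask object]
  take object:  [object] + [object]
MRO: SecureIndex SmartBlock AbstractEvent FancyCache CachedProxy LocalIndex LazyProxy FancyTask object
LocalIndex is at position 5; next is LazyProxy.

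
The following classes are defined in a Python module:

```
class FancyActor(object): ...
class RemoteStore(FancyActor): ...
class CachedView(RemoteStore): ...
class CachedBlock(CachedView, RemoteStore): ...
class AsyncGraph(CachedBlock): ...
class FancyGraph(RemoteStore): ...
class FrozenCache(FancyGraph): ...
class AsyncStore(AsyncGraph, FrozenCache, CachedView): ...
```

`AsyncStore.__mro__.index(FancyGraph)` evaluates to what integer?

L[AsyncStore] = AsyncStore + merge(L[AsyncGraph], L[FrozenCache], L[CachedView], [AsyncGraph FrozenCache CachedView])
  take AsyncGraph:  [AsyncGraph CachedBlock CachedView RemoteStore FancyActor object] + [FrozenCache FancyGraph RemoteStore FancyActor object] + [CachedView RemoteStore FancyActor object] + [AsyncGraph FrozenCache CachedView]
  take CachedBlock:  [CachedBlock CachedView RemoteStore FancyActor object] + [FrozenCache FancyGraph RemoteStore FancyActor object] + [CachedView RemoteStore FancyActor object] + [FrozenCache CachedView]
  take FrozenCache:  [CachedView RemoteStore FancyActor object] + [FrozenCache FancyGraph RemoteStore FancyActor object] + [CachedView RemoteStore FancyActor object] + [FrozenCache CachedView]
  take CachedView:  [CachedView RemoteStore FancyActor object] + [FancyGraph RemoteStore FancyActor object] + [CachedView RemoteStore FancyActor object] + [CachedView]
  take FancyGraph:  [RemoteStore FancyActor object] + [FancyGraph RemoteStore FancyActor object] + [RemoteStore FancyActor object]
  take RemoteStore:  [RemoteStore FancyActor object] + [RemoteStore FancyActor object] + [RemoteStore FancyActor object]
  take FancyActor:  [FancyActor object] + [FancyActor object] + [FancyActor object]
  take object:  [object] + [object] + [object]
MRO: AsyncStore AsyncGraph CachedBlock FrozenCache CachedView FancyGraph RemoteStore FancyActor object
FancyGraph sits at index 5.

5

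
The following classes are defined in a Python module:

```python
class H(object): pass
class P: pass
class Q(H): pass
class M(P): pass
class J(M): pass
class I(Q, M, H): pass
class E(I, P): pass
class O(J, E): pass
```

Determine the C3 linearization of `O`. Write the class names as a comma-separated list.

L[O] = O + merge(L[J], L[E], [J E])
  take J:  [J M P object] + [E I Q M H P object] + [J E]
  take E:  [M P object] + [E I Q M H P object] + [E]
  take I:  [M P object] + [I Q M H P object]
  take Q:  [M P object] + [Q M H P object]
  take M:  [M P object] + [M H P object]
  take H:  [P object] + [H P object]
  take P:  [P object] + [P object]
  take object:  [object] + [object]

O, J, E, I, Q, M, H, P, object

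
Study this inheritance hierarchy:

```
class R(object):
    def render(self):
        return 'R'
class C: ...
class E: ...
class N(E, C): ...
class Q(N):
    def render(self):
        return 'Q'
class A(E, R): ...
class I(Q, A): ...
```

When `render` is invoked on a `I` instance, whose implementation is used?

Q

L[I] = I + merge(L[Q], L[A], [Q A])
  take Q:  [Q N E C object] + [A E R object] + [Q A]
  take N:  [N E C object] + [A E R object] + [A]
  take A:  [E C object] + [A E R object] + [A]
  take E:  [E C object] + [E R object]
  take C:  [C object] + [R object]
  take R:  [object] + [R object]
  take object:  [object] + [object]
MRO: I Q N A E C R object
render is defined in: Q, R. First along the MRO is Q.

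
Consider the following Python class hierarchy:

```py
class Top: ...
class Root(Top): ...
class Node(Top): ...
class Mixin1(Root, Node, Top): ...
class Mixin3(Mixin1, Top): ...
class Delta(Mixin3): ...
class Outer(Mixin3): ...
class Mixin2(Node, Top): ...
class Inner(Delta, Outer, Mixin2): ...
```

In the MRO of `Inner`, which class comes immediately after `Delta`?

Outer

L[Inner] = Inner + merge(L[Delta], L[Outer], L[Mixin2], [Delta Outer Mixin2])
  take Delta:  [Delta Mixin3 Mixin1 Root Node Top object] + [Outer Mixin3 Mixin1 Root Node Top object] + [Mixin2 Node Top object] + [Delta Outer Mixin2]
  take Outer:  [Mixin3 Mixin1 Root Node Top object] + [Outer Mixin3 Mixin1 Root Node Top object] + [Mixin2 Node Top object] + [Outer Mixin2]
  take Mixin3:  [Mixin3 Mixin1 Root Node Top object] + [Mixin3 Mixin1 Root Node Top object] + [Mixin2 Node Top object] + [Mixin2]
  take Mixin1:  [Mixin1 Root Node Top object] + [Mixin1 Root Node Top object] + [Mixin2 Node Top object] + [Mixin2]
  take Root:  [Root Node Top object] + [Root Node Top object] + [Mixin2 Node Top object] + [Mixin2]
  take Mixin2:  [Node Top object] + [Node Top object] + [Mixin2 Node Top object] + [Mixin2]
  take Node:  [Node Top object] + [Node Top object] + [Node Top object]
  take Top:  [Top object] + [Top object] + [Top object]
  take object:  [object] + [object] + [object]
MRO: Inner Delta Outer Mixin3 Mixin1 Root Mixin2 Node Top object
Delta is at position 1; next is Outer.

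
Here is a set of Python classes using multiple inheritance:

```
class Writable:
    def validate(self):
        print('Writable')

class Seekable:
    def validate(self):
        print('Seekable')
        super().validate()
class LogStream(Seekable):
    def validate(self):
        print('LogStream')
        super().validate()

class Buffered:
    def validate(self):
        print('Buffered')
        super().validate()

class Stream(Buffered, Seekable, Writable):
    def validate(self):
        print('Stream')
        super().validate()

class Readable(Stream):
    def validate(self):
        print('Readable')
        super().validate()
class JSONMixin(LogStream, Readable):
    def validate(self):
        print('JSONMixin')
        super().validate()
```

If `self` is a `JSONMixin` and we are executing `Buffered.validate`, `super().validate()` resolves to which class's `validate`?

L[JSONMixin] = JSONMixin + merge(L[LogStream], L[Readable], [LogStream Readable])
  take LogStream:  [LogStream Seekable object] + [Readable Stream Buffered Seekable Writable object] + [LogStream Readable]
  take Readable:  [Seekable object] + [Readable Stream Buffered Seekable Writable object] + [Readable]
  take Stream:  [Seekable object] + [Stream Buffered Seekable Writable object]
  take Buffered:  [Seekable object] + [Buffered Seekable Writable object]
  take Seekable:  [Seekable object] + [Seekable Writable object]
  take Writable:  [object] + [Writable object]
  take object:  [object] + [object]
MRO: JSONMixin LogStream Readable Stream Buffered Seekable Writable object
super() in Buffered.validate on a JSONMixin instance goes to the class after Buffered in JSONMixin's MRO: Seekable.

Seekable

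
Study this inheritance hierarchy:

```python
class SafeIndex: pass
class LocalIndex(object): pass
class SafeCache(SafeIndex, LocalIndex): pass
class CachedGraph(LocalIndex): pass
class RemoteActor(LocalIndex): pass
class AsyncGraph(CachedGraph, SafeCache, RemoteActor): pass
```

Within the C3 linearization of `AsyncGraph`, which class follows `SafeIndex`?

L[AsyncGraph] = AsyncGraph + merge(L[CachedGraph], L[SafeCache], L[RemoteActor], [CachedGraph SafeCache RemoteActor])
  take CachedGraph:  [CachedGraph LocalIndex object] + [SafeCache SafeIndex LocalIndex object] + [RemoteActor LocalIndex object] + [CachedGraph SafeCache RemoteActor]
  take SafeCache:  [LocalIndex object] + [SafeCache SafeIndex LocalIndex object] + [RemoteActor LocalIndex object] + [SafeCache RemoteActor]
  take SafeIndex:  [LocalIndex object] + [SafeIndex LocalIndex object] + [RemoteActor LocalIndex object] + [RemoteActor]
  take RemoteActor:  [LocalIndex object] + [LocalIndex object] + [RemoteActor LocalIndex object] + [RemoteActor]
  take LocalIndex:  [LocalIndex object] + [LocalIndex object] + [LocalIndex object]
  take object:  [object] + [object] + [object]
MRO: AsyncGraph CachedGraph SafeCache SafeIndex RemoteActor LocalIndex object
SafeIndex is at position 3; next is RemoteActor.

RemoteActor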